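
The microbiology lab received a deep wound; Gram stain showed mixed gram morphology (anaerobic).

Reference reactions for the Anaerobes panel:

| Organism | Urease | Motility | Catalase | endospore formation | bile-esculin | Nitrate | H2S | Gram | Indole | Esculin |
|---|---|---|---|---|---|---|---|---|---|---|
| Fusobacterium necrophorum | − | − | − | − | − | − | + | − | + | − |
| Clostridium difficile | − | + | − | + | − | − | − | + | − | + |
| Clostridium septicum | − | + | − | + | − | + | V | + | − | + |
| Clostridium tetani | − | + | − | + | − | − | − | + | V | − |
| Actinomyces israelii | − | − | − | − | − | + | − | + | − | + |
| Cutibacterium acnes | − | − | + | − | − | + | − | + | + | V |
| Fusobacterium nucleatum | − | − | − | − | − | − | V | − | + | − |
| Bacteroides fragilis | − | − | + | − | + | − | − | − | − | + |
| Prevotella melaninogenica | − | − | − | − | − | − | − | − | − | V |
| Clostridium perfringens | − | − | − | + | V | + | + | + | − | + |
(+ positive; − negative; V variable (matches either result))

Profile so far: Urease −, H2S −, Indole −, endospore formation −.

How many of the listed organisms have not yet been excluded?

Urease −: all 10 remaining candidates are consistent.
H2S −: excludes Fusobacterium necrophorum, Clostridium perfringens — 8 left.
endospore formation −: excludes Clostridium difficile, Clostridium septicum, Clostridium tetani — 5 left.
Indole −: excludes Cutibacterium acnes, Fusobacterium nucleatum — 3 left.
Still consistent: Actinomyces israelii, Bacteroides fragilis, Prevotella melaninogenica.

3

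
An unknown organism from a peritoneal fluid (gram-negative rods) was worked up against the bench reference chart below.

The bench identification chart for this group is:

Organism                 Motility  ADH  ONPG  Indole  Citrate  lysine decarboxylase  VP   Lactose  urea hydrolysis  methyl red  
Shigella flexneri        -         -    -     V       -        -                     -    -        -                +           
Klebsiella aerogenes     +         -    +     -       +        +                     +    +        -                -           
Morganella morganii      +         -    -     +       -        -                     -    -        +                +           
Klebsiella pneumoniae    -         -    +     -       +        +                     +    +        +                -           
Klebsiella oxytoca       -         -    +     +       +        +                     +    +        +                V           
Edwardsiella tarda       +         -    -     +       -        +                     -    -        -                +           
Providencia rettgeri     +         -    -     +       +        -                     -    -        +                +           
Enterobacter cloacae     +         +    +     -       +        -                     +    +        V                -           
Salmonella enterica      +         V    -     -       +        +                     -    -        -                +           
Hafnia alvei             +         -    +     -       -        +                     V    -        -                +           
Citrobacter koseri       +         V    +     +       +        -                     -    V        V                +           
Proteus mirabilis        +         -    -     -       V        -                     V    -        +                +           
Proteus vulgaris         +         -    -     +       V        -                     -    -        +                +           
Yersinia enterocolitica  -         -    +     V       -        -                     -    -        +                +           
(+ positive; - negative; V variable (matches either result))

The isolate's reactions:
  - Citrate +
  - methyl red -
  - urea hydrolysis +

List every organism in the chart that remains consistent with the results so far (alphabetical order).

urea hydrolysis +: excludes 5 organisms — 9 left.
Citrate +: excludes Morganella morganii, Yersinia enterocolitica — 7 left.
methyl red -: excludes Providencia rettgeri, Citrobacter koseri, Proteus mirabilis, Proteus vulgaris — 3 left.

Enterobacter cloacae, Klebsiella oxytoca, Klebsiella pneumoniae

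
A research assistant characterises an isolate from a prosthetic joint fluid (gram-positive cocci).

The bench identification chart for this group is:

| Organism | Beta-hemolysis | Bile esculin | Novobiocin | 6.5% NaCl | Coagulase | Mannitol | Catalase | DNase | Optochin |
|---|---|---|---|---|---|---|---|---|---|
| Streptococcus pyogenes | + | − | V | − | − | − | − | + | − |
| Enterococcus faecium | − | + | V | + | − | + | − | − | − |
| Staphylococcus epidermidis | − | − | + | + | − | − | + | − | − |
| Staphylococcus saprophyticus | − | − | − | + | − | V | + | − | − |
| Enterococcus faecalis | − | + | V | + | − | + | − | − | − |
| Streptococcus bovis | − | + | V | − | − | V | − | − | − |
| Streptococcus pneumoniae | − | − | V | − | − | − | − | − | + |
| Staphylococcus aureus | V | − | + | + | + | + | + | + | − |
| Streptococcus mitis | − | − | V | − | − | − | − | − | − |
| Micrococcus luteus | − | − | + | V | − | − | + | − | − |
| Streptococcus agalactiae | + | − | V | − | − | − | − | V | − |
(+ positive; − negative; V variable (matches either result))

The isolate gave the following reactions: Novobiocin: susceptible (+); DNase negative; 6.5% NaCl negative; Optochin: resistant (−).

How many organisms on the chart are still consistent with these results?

4

Novobiocin +: excludes Staphylococcus saprophyticus — 10 left.
DNase −: excludes Streptococcus pyogenes, Staphylococcus aureus — 8 left.
Optochin −: excludes Streptococcus pneumoniae — 7 left.
6.5% NaCl −: excludes Enterococcus faecium, Staphylococcus epidermidis, Enterococcus faecalis — 4 left.
Still consistent: Micrococcus luteus, Streptococcus agalactiae, Streptococcus bovis, Streptococcus mitis.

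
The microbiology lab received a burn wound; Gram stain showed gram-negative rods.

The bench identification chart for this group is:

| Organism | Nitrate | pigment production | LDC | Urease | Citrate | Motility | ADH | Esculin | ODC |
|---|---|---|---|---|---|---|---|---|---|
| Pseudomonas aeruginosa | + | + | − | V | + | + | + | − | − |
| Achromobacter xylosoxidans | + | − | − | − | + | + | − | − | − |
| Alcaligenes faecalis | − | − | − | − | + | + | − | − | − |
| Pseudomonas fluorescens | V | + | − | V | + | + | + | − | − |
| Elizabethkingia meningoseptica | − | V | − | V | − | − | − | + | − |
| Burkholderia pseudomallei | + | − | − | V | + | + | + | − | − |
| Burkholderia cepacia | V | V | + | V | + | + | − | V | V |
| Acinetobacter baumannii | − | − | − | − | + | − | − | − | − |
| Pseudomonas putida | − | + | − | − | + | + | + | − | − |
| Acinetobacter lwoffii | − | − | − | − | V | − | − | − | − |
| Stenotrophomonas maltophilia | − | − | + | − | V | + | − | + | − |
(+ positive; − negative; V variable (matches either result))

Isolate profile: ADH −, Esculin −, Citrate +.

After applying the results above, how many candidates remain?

5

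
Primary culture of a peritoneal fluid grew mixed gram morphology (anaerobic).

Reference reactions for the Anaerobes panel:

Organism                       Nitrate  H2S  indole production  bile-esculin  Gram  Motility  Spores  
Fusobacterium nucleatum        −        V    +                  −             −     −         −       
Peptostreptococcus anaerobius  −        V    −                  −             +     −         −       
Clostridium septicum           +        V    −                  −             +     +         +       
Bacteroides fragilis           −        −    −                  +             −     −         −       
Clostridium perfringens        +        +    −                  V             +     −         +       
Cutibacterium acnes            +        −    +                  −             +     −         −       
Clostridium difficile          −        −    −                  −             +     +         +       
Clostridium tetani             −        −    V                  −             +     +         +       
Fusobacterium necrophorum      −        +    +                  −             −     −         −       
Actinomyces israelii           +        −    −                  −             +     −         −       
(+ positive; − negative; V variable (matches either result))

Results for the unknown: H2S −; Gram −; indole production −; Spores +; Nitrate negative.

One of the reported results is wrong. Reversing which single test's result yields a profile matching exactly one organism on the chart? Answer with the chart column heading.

Spores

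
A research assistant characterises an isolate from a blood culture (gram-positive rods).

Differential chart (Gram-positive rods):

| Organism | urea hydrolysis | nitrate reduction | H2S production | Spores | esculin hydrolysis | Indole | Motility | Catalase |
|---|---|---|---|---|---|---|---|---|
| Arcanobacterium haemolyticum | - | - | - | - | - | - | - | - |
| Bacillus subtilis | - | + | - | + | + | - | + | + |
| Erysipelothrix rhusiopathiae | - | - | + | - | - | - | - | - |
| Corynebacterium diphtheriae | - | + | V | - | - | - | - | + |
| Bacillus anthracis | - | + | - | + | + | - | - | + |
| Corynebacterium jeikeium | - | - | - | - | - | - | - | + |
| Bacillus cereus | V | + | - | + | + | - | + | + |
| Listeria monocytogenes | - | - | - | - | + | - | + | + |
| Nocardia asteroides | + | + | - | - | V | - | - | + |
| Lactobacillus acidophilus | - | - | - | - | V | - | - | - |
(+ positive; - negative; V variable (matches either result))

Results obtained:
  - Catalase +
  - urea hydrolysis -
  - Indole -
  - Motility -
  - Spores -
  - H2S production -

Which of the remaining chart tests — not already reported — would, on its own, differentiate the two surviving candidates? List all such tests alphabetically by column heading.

nitrate reduction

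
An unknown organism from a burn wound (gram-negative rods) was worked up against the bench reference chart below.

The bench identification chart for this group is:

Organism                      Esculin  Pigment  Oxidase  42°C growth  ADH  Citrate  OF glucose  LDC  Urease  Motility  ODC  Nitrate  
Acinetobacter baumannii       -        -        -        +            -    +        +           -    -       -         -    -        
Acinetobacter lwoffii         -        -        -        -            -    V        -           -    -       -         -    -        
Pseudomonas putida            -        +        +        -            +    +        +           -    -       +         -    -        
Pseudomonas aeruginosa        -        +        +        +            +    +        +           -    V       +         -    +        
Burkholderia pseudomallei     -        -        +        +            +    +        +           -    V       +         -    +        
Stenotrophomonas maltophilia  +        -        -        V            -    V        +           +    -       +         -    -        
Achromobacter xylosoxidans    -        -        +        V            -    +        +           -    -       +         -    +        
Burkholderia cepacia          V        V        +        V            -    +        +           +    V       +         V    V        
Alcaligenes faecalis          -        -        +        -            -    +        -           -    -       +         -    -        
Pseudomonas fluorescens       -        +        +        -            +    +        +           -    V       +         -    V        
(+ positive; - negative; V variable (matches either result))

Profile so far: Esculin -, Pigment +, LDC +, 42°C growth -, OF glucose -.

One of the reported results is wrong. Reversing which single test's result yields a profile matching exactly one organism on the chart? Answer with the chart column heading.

OF glucose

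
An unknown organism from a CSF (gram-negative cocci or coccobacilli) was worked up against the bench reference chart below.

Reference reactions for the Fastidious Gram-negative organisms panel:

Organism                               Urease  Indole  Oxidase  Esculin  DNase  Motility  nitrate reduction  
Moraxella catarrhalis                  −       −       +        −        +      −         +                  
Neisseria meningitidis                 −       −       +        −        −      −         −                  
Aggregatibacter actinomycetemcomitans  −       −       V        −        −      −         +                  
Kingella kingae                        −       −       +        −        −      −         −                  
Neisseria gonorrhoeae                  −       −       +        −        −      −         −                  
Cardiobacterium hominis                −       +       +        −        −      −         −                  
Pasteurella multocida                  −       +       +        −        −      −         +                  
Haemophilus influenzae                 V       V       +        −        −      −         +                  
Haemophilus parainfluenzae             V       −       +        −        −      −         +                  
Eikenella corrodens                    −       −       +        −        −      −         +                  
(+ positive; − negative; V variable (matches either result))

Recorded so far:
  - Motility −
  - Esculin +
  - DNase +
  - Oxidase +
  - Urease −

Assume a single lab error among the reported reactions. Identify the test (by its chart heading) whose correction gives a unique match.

Esculin

As reported, no row in the chart matches all 5 reactions.
Reversing Motility → still no organism matches.
Reversing Esculin (to −) → unique match: Moraxella catarrhalis.
Reversing Oxidase → still no organism matches.
Reversing Urease → still no organism matches.
Reversing DNase → still no organism matches.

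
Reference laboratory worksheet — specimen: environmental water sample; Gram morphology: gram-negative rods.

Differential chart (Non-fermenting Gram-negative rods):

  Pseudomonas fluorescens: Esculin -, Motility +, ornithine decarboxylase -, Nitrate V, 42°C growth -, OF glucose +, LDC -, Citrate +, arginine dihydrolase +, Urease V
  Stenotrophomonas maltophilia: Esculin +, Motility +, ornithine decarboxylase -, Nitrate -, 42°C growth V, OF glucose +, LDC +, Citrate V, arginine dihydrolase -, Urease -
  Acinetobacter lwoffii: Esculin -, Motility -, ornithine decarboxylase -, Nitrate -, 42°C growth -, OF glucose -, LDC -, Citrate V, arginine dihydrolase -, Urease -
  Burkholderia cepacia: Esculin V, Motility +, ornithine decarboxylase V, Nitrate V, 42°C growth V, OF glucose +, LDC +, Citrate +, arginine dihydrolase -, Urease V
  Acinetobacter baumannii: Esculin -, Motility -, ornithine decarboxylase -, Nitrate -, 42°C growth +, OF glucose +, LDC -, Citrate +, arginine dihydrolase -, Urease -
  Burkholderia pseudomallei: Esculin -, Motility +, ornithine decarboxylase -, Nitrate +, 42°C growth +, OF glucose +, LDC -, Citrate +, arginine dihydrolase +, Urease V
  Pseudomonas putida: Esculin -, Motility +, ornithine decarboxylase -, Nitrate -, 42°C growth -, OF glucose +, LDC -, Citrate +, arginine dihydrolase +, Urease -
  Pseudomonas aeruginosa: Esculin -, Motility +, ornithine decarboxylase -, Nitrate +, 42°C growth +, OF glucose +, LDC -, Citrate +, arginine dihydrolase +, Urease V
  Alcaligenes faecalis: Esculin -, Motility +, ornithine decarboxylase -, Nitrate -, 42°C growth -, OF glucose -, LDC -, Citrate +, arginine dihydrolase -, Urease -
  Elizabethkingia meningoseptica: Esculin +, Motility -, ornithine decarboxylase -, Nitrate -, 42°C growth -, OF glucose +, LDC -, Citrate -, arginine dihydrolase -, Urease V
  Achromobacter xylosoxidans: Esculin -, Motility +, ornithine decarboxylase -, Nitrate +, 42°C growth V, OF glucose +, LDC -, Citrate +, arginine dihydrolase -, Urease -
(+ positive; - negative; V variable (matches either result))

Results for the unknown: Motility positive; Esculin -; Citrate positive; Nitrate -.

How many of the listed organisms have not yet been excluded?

4

Citrate +: excludes Elizabethkingia meningoseptica — 10 left.
Esculin -: excludes Stenotrophomonas maltophilia — 9 left.
Nitrate -: excludes Burkholderia pseudomallei, Pseudomonas aeruginosa, Achromobacter xylosoxidans — 6 left.
Motility +: excludes Acinetobacter lwoffii, Acinetobacter baumannii — 4 left.
Still consistent: Alcaligenes faecalis, Burkholderia cepacia, Pseudomonas fluorescens, Pseudomonas putida.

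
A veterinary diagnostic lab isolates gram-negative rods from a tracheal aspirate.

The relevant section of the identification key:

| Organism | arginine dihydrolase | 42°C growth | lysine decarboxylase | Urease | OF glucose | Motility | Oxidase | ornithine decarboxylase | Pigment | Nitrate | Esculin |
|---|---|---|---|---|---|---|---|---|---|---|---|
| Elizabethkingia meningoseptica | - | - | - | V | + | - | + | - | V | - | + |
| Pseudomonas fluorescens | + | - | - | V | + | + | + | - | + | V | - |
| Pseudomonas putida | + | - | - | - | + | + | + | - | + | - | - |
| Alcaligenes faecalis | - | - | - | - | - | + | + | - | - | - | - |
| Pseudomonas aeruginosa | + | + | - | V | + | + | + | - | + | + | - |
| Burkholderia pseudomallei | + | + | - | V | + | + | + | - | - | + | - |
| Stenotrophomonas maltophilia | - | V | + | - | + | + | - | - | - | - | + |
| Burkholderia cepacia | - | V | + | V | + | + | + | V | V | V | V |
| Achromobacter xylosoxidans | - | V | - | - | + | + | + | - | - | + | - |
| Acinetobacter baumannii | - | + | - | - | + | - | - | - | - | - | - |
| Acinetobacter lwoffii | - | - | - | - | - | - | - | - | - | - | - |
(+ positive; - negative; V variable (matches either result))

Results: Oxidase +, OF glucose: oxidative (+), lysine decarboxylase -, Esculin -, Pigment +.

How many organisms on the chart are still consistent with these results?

3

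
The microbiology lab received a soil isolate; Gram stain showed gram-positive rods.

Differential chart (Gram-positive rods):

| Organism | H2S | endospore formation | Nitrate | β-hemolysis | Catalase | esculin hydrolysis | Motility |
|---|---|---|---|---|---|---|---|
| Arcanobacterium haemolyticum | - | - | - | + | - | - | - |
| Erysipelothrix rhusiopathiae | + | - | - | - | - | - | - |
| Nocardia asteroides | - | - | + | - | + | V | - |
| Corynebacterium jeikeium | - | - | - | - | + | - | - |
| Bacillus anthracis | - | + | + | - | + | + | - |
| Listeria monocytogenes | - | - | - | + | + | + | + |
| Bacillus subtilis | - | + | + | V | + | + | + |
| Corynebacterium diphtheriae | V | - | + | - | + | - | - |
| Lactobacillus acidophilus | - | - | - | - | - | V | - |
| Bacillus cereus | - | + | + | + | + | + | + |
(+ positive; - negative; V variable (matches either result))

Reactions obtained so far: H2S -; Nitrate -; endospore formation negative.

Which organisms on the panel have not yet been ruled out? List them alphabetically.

Arcanobacterium haemolyticum, Corynebacterium jeikeium, Lactobacillus acidophilus, Listeria monocytogenes

Nitrate -: excludes 5 organisms — 5 left.
H2S -: excludes Erysipelothrix rhusiopathiae — 4 left.
endospore formation -: all 4 remaining candidates are consistent.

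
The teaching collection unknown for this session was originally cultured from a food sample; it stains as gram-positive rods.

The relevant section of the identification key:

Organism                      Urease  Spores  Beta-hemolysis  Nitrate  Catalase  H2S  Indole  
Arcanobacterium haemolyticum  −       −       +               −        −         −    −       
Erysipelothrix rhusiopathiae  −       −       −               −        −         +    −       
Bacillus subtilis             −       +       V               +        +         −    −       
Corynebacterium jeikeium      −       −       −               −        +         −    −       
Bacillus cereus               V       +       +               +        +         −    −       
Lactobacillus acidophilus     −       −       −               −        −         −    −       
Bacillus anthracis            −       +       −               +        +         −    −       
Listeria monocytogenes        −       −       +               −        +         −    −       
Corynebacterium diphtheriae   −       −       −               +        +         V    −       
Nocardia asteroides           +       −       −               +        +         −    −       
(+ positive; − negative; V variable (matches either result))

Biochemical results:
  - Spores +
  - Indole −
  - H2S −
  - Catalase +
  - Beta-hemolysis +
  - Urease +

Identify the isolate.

Bacillus cereus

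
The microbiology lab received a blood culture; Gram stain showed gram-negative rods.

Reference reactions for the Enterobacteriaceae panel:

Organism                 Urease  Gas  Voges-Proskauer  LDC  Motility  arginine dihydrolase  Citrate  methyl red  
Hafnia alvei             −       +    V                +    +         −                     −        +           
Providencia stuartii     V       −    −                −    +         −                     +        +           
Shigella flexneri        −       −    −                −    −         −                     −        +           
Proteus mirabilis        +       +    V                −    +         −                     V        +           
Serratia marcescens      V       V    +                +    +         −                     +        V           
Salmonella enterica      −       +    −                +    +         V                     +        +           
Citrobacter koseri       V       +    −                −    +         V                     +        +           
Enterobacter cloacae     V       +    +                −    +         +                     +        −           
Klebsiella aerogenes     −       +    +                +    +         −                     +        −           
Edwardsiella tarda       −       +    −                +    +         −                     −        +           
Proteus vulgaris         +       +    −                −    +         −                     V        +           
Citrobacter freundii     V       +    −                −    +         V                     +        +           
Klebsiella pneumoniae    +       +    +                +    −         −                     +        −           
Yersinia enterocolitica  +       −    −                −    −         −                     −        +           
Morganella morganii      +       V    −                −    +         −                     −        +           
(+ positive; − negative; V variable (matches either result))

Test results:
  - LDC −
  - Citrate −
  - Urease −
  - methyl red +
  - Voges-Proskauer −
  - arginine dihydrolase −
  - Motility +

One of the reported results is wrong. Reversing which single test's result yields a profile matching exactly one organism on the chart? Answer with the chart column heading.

Motility

As reported, no row in the chart matches all 7 reactions.
Reversing LDC → 2 organisms match (not unique).
Reversing Voges-Proskauer → still no organism matches.
Reversing arginine dihydrolase → still no organism matches.
Reversing methyl red → still no organism matches.
Reversing Citrate → 3 organisms match (not unique).
Reversing Motility (to −) → unique match: Shigella flexneri.
Reversing Urease → 3 organisms match (not unique).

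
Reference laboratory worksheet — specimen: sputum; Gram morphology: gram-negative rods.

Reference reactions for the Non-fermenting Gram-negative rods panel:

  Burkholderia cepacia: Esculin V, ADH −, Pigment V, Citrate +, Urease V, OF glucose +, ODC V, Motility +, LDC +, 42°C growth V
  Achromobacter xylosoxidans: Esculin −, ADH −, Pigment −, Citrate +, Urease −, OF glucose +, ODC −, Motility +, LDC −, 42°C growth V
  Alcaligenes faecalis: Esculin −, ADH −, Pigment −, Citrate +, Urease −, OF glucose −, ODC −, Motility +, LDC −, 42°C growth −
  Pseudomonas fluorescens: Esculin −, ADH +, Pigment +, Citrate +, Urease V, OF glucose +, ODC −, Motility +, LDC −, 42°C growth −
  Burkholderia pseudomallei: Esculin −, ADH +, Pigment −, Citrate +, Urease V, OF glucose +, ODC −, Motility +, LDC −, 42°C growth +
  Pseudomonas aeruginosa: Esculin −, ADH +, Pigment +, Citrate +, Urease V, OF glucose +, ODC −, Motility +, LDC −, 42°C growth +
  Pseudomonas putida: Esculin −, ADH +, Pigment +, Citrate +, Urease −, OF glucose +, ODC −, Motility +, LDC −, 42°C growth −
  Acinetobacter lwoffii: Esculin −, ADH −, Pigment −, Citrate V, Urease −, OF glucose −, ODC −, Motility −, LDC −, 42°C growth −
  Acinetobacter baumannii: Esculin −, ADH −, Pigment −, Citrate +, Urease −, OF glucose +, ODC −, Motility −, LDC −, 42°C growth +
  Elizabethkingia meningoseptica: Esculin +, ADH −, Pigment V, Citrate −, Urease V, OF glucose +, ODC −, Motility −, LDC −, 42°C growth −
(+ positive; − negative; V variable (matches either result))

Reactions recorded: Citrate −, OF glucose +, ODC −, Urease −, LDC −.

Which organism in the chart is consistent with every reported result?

LDC −: excludes Burkholderia cepacia — 9 left.
OF glucose +: excludes Alcaligenes faecalis, Acinetobacter lwoffii — 7 left.
ODC −: all 7 remaining candidates are consistent.
Urease −: all 7 remaining candidates are consistent.
Citrate −: excludes 6 organisms — 1 left.

Elizabethkingia meningoseptica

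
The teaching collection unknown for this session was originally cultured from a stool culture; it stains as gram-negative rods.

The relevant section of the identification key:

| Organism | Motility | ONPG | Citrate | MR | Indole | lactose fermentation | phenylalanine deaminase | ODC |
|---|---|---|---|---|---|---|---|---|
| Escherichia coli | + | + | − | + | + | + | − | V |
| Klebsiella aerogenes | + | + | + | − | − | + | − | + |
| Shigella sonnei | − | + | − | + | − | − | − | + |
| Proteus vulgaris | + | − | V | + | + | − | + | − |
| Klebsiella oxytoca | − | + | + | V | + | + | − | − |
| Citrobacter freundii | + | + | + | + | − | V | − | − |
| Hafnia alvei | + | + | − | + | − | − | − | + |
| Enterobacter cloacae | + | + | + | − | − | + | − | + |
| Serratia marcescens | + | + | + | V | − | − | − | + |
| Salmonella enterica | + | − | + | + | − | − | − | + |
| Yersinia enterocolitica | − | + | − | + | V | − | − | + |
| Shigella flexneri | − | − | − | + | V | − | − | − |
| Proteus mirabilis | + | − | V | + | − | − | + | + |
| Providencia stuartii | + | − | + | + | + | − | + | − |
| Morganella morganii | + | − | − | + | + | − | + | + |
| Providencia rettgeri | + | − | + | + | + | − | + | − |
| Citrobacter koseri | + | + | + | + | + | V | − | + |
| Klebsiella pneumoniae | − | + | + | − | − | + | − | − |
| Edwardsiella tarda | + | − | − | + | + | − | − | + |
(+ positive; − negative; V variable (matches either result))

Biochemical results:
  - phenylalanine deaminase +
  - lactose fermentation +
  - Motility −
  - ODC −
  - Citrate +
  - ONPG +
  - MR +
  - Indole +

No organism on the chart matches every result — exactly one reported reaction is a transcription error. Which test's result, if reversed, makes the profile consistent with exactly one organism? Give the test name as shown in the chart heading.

As reported, no row in the chart matches all 8 reactions.
Reversing Indole → still no organism matches.
Reversing MR → still no organism matches.
Reversing Citrate → still no organism matches.
Reversing Motility → still no organism matches.
Reversing phenylalanine deaminase (to −) → unique match: Klebsiella oxytoca.
Reversing lactose fermentation → still no organism matches.
Reversing ONPG → still no organism matches.
Reversing ODC → still no organism matches.

phenylalanine deaminase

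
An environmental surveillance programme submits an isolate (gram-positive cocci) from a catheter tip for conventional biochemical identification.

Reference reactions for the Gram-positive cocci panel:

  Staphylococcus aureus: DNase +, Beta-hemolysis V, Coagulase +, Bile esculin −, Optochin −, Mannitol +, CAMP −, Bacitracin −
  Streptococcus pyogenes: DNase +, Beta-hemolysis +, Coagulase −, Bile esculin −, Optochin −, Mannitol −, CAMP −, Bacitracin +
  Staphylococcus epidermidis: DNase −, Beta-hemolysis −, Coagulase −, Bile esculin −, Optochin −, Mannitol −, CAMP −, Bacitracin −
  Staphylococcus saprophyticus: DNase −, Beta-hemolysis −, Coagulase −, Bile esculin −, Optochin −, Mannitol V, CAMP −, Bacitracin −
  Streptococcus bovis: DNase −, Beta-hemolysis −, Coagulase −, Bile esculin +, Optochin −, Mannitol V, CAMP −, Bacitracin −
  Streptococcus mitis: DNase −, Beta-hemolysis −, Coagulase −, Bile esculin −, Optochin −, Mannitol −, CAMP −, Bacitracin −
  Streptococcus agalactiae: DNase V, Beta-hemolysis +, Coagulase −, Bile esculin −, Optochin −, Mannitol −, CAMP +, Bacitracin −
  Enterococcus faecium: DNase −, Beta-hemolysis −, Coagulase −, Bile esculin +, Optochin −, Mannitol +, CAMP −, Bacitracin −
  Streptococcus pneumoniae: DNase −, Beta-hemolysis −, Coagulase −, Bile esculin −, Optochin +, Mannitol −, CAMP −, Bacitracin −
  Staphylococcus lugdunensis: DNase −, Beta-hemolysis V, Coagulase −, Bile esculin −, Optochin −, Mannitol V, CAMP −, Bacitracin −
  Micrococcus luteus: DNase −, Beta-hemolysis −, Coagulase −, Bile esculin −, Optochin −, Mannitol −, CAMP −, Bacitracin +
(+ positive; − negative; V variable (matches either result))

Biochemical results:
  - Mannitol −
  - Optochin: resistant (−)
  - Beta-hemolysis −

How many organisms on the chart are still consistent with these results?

6

Optochin −: excludes Streptococcus pneumoniae — 10 left.
Beta-hemolysis −: excludes Streptococcus pyogenes, Streptococcus agalactiae — 8 left.
Mannitol −: excludes Staphylococcus aureus, Enterococcus faecium — 6 left.
Still consistent: Micrococcus luteus, Staphylococcus epidermidis, Staphylococcus lugdunensis, Staphylococcus saprophyticus, Streptococcus bovis, Streptococcus mitis.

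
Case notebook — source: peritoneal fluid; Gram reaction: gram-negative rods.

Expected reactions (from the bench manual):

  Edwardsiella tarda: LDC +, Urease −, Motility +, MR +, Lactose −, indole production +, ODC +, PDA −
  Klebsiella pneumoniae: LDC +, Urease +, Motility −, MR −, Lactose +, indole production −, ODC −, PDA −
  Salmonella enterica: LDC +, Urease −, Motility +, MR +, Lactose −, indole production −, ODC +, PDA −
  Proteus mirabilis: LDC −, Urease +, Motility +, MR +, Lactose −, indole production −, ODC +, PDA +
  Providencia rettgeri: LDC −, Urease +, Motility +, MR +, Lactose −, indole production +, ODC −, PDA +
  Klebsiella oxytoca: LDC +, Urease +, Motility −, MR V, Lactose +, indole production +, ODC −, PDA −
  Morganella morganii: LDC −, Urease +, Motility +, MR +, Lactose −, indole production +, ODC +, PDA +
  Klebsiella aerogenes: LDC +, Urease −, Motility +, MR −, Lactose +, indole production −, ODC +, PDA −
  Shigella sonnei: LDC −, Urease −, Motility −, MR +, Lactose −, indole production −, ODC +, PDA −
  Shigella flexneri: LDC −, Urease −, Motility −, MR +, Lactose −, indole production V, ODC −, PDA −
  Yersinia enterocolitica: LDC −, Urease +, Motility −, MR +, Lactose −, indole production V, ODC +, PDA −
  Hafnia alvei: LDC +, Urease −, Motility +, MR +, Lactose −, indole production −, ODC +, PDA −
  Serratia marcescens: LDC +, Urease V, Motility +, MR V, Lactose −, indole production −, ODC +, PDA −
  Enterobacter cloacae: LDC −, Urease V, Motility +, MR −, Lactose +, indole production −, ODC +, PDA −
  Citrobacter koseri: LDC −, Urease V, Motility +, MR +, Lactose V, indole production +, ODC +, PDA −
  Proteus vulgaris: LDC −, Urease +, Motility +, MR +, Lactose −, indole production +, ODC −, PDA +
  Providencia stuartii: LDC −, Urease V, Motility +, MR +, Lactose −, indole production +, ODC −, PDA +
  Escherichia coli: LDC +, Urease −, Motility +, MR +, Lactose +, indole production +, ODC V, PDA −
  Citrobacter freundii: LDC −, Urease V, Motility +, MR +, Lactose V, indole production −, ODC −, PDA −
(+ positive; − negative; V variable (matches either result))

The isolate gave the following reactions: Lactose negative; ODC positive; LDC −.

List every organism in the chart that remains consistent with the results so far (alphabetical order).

ODC +: excludes 7 organisms — 12 left.
Lactose −: excludes Klebsiella aerogenes, Enterobacter cloacae, Escherichia coli — 9 left.
LDC −: excludes Edwardsiella tarda, Salmonella enterica, Hafnia alvei, Serratia marcescens — 5 left.

Citrobacter koseri, Morganella morganii, Proteus mirabilis, Shigella sonnei, Yersinia enterocolitica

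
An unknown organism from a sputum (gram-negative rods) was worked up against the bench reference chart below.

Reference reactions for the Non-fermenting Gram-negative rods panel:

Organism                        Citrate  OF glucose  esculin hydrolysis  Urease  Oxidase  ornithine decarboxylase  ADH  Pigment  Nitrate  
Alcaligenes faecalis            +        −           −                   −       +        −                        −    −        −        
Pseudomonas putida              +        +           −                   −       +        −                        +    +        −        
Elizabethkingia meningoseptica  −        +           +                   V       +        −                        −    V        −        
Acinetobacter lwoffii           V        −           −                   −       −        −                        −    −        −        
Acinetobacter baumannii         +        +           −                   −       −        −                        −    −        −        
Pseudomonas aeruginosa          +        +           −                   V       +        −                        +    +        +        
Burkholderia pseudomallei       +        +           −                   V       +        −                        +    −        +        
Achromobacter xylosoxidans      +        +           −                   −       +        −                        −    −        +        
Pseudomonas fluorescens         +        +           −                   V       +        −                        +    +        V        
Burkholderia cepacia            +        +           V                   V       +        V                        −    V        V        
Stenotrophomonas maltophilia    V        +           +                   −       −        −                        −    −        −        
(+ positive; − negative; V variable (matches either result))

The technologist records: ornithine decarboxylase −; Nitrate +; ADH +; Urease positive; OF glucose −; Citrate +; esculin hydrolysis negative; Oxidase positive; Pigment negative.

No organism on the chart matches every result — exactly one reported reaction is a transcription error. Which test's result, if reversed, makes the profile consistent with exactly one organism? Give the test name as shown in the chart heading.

OF glucose

As reported, no row in the chart matches all 9 reactions.
Reversing Pigment → still no organism matches.
Reversing Citrate → still no organism matches.
Reversing ornithine decarboxylase → still no organism matches.
Reversing esculin hydrolysis → still no organism matches.
Reversing Urease → still no organism matches.
Reversing OF glucose (to +) → unique match: Burkholderia pseudomallei.
Reversing Oxidase → still no organism matches.
Reversing Nitrate → still no organism matches.
Reversing ADH → still no organism matches.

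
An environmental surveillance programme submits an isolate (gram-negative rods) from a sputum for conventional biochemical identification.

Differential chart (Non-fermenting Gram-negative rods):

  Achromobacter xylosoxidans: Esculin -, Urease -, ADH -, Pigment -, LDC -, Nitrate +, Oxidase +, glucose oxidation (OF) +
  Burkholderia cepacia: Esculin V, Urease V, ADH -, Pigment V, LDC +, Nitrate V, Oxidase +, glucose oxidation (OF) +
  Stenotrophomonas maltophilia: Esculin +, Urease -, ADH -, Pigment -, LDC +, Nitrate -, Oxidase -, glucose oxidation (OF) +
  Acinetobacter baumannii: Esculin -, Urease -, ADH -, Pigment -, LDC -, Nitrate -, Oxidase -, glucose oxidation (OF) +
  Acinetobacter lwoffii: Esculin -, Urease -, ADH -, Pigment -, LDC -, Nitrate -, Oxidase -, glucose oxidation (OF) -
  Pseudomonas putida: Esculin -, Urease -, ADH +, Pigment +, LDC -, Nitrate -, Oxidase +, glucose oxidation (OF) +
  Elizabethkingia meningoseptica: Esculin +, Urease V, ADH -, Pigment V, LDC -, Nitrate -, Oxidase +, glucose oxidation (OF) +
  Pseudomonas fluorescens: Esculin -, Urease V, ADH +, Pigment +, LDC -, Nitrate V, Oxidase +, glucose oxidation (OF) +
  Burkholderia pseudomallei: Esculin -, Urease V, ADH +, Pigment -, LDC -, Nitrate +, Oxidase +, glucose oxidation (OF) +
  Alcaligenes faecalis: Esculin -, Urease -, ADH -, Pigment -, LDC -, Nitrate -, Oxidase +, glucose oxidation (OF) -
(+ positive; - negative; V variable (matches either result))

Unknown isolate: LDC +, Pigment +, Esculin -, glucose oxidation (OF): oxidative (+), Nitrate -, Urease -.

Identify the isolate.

Burkholderia cepacia

Urease -: all 10 remaining candidates are consistent.
LDC +: excludes 8 organisms — 2 left.
Esculin -: excludes Stenotrophomonas maltophilia — 1 left.
Pigment +: the one remaining candidate is consistent.
Nitrate -: the one remaining candidate is consistent.
glucose oxidation (OF) +: the one remaining candidate is consistent.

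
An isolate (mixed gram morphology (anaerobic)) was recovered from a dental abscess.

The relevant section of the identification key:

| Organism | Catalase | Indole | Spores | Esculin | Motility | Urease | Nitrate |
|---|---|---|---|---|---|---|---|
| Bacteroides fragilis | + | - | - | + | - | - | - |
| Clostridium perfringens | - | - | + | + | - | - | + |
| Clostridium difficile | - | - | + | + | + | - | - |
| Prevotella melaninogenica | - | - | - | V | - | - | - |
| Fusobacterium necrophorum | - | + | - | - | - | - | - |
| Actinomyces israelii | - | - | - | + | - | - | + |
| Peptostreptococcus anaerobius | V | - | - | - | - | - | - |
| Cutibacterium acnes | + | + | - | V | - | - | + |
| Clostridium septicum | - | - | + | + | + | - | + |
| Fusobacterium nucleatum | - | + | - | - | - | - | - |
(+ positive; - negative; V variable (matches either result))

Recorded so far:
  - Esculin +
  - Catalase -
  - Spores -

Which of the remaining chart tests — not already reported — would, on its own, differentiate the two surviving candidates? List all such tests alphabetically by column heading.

Nitrate

Esculin +: excludes Fusobacterium necrophorum, Peptostreptococcus anaerobius, Fusobacterium nucleatum — 7 left.
Catalase -: excludes Bacteroides fragilis, Cutibacterium acnes — 5 left.
Spores -: excludes Clostridium perfringens, Clostridium difficile, Clostridium septicum — 2 left.
Two candidates remain: Actinomyces israelii and Prevotella melaninogenica.
  Indole: - vs - — same for both, does not separate.
  Motility: - vs - — same for both, does not separate.
  Urease: - vs - — same for both, does not separate.
  Nitrate: Actinomyces israelii +, Prevotella melaninogenica - — discriminates.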